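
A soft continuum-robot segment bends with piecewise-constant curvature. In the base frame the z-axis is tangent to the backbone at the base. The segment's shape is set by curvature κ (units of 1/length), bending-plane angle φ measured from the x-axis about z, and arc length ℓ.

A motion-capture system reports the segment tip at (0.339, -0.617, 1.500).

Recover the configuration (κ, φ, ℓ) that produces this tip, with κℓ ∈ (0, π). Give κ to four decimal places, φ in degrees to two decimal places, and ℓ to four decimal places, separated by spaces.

0.5128 298.79 1.7114

ρ = √(x²+y²) = √(0.339² + -0.617²) = 0.70400
φ = atan2(y, x) mod 360° = atan2(-0.617, 0.339) = 298.7858°
|p|² = ρ² + z² = 0.70400² + 1.500² = 2.74561
κ = 2ρ / |p|² = 2×0.70400 / 2.74561 = 0.51282
θ = 2·atan2(ρ, z) = 2·atan2(0.70400, 1.500) = 0.87762 rad
ℓ = θ/κ = 0.87762/0.51282 = 1.71138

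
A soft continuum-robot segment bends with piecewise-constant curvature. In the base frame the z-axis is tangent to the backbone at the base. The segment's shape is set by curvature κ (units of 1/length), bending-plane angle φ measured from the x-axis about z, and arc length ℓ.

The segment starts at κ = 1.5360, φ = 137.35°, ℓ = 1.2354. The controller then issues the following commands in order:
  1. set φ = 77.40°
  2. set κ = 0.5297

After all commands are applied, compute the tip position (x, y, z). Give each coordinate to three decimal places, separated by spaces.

initial: κ=1.5360, φ=137.35°, ℓ=1.2354
cmd 1: set φ=77.40° → (κ,φ,ℓ)=(1.5360,77.40°,1.2354) → tip=(0.1876,0.8393,0.6166)
cmd 2: set κ=0.5297 → (κ,φ,ℓ)=(0.5297,77.40°,1.2354) → tip=(0.0851,0.3806,1.1491)

0.085 0.381 1.149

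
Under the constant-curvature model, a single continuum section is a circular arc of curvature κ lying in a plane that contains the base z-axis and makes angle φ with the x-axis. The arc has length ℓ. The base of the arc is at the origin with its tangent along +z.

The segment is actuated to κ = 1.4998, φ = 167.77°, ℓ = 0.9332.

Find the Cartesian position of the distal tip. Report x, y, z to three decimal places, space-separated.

θ = κ·ℓ = 1.4998 × 0.9332 = 1.39961 rad
ρ = (1 − cos θ)/κ = (1 − 0.17035)/1.4998 = 0.55317
z = sin θ / κ = 0.98538/1.4998 = 0.65701
x = ρ cos φ = 0.55317 × cos(167.77°) = -0.54062
y = ρ sin φ = 0.55317 × sin(167.77°) = 0.11718

-0.541 0.117 0.657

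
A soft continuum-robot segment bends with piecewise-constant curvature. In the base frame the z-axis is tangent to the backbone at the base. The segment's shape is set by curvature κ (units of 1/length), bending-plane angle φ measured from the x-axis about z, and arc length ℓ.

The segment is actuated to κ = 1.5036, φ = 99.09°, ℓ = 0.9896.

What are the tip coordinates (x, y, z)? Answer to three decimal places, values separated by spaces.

θ = κ·ℓ = 1.5036 × 0.9896 = 1.48796 rad
ρ = (1 − cos θ)/κ = (1 − 0.08274)/1.5036 = 0.61004
z = sin θ / κ = 0.99657/1.5036 = 0.66279
x = ρ cos φ = 0.61004 × cos(99.09°) = -0.09638
y = ρ sin φ = 0.61004 × sin(99.09°) = 0.60238

-0.096 0.602 0.663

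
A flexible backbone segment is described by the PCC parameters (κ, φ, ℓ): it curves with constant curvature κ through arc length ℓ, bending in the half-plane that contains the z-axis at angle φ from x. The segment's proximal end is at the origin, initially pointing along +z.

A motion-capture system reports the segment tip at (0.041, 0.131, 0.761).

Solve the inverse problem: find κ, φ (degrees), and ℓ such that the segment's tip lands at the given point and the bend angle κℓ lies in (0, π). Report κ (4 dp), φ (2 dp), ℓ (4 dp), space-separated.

ρ = √(x²+y²) = √(0.041² + 0.131²) = 0.13727
φ = atan2(y, x) mod 360° = atan2(0.131, 0.041) = 72.6211°
|p|² = ρ² + z² = 0.13727² + 0.761² = 0.59796
κ = 2ρ / |p|² = 2×0.13727 / 0.59796 = 0.45911
θ = 2·atan2(ρ, z) = 2·atan2(0.13727, 0.761) = 0.35691 rad
ℓ = θ/κ = 0.35691/0.45911 = 0.77740

0.4591 72.62 0.7774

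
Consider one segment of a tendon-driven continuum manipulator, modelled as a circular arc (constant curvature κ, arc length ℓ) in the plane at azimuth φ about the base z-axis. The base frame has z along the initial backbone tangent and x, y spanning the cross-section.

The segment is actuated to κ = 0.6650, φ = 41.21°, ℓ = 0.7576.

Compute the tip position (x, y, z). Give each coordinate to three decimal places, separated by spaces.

θ = κ·ℓ = 0.6650 × 0.7576 = 0.50380 rad
ρ = (1 − cos θ)/κ = (1 − 0.87575)/0.6650 = 0.18684
z = sin θ / κ = 0.48276/0.6650 = 0.72596
x = ρ cos φ = 0.18684 × cos(41.21°) = 0.14056
y = ρ sin φ = 0.18684 × sin(41.21°) = 0.12309

0.141 0.123 0.726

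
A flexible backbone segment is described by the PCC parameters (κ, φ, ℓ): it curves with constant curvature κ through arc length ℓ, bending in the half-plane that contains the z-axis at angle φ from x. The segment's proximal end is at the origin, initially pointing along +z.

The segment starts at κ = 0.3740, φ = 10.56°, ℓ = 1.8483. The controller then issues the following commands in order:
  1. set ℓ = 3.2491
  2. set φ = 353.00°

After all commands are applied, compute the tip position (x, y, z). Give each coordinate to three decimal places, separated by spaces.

initial: κ=0.3740, φ=10.56°, ℓ=1.8483
cmd 1: set ℓ=3.2491 → (κ,φ,ℓ)=(0.3740,10.56°,3.2491) → tip=(1.7133,0.3194,2.5065)
cmd 2: set φ=353.00° → (κ,φ,ℓ)=(0.3740,353.00°,3.2491) → tip=(1.7298,-0.2124,2.5065)

1.730 -0.212 2.506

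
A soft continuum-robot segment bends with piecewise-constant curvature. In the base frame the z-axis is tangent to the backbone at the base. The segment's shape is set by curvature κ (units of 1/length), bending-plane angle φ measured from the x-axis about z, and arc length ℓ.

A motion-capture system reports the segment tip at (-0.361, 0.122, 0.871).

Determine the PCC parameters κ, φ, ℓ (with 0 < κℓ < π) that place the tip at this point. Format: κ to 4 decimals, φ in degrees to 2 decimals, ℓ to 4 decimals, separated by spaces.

ρ = √(x²+y²) = √(-0.361² + 0.122²) = 0.38106
φ = atan2(y, x) mod 360° = atan2(0.122, -0.361) = 161.3273°
|p|² = ρ² + z² = 0.38106² + 0.871² = 0.90385
κ = 2ρ / |p|² = 2×0.38106 / 0.90385 = 0.84319
θ = 2·atan2(ρ, z) = 2·atan2(0.38106, 0.871) = 0.82481 rad
ℓ = θ/κ = 0.82481/0.84319 = 0.97820

0.8432 161.33 0.9782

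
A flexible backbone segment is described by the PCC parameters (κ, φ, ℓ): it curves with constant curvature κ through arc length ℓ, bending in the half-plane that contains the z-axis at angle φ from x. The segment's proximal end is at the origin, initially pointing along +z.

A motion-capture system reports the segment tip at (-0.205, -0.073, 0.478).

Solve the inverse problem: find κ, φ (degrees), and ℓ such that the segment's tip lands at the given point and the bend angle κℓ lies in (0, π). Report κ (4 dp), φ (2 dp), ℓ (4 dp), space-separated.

1.5778 199.60 0.5415

ρ = √(x²+y²) = √(-0.205² + -0.073²) = 0.21761
φ = atan2(y, x) mod 360° = atan2(-0.073, -0.205) = 199.6007°
|p|² = ρ² + z² = 0.21761² + 0.478² = 0.27584
κ = 2ρ / |p|² = 2×0.21761 / 0.27584 = 1.57781
θ = 2·atan2(ρ, z) = 2·atan2(0.21761, 0.478) = 0.85442 rad
ℓ = θ/κ = 0.85442/1.57781 = 0.54153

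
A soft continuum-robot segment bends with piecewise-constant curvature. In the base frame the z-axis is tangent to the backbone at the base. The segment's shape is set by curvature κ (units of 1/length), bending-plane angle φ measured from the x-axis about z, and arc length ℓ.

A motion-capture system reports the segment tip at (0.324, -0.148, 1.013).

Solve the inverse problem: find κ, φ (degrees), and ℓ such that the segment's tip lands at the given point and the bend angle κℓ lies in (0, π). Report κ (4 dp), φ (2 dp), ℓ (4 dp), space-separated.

0.6178 335.45 1.0945

ρ = √(x²+y²) = √(0.324² + -0.148²) = 0.35620
φ = atan2(y, x) mod 360° = atan2(-0.148, 0.324) = 335.4495°
|p|² = ρ² + z² = 0.35620² + 1.013² = 1.15305
κ = 2ρ / |p|² = 2×0.35620 / 1.15305 = 0.61784
θ = 2·atan2(ρ, z) = 2·atan2(0.35620, 1.013) = 0.67625 rad
ℓ = θ/κ = 0.67625/0.61784 = 1.09454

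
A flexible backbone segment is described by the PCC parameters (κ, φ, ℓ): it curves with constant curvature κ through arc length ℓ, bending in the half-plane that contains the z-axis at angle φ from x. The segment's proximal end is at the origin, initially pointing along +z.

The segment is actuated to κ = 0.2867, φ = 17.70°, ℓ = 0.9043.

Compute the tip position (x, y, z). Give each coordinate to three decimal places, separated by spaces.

θ = κ·ℓ = 0.2867 × 0.9043 = 0.25926 rad
ρ = (1 − cos θ)/κ = (1 − 0.96658)/0.2867 = 0.11657
z = sin θ / κ = 0.25637/0.2867 = 0.89420
x = ρ cos φ = 0.11657 × cos(17.70°) = 0.11105
y = ρ sin φ = 0.11657 × sin(17.70°) = 0.03544

0.111 0.035 0.894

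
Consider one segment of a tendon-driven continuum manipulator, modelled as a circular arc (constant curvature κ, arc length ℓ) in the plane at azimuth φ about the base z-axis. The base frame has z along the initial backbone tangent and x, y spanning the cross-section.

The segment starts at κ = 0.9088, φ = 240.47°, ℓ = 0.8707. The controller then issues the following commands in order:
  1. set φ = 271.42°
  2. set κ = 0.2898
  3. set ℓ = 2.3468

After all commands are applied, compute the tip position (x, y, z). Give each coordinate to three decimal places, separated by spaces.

0.019 -0.768 2.170

initial: κ=0.9088, φ=240.47°, ℓ=0.8707
cmd 1: set φ=271.42° → (κ,φ,ℓ)=(0.9088,271.42°,0.8707) → tip=(0.0081,-0.3268,0.7826)
cmd 2: set κ=0.2898 → (κ,φ,ℓ)=(0.2898,271.42°,0.8707) → tip=(0.0027,-0.1092,0.8615)
cmd 3: set ℓ=2.3468 → (κ,φ,ℓ)=(0.2898,271.42°,2.3468) → tip=(0.0190,-0.7675,2.1700)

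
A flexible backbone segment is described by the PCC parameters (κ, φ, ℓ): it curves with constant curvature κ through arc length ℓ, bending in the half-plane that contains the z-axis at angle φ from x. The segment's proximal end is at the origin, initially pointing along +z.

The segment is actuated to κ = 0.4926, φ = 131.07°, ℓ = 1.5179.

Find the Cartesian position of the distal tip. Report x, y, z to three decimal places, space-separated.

-0.356 0.408 1.380

θ = κ·ℓ = 0.4926 × 1.5179 = 0.74772 rad
ρ = (1 − cos θ)/κ = (1 − 0.73324)/0.4926 = 0.54153
z = sin θ / κ = 0.67997/0.4926 = 1.38036
x = ρ cos φ = 0.54153 × cos(131.07°) = -0.35577
y = ρ sin φ = 0.54153 × sin(131.07°) = 0.40826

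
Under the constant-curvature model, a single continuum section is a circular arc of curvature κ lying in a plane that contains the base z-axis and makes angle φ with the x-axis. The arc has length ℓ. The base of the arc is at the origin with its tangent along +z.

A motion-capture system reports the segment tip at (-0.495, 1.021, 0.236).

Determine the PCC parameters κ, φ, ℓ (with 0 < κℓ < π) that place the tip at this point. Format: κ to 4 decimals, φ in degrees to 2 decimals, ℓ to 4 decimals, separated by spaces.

1.6895 115.86 1.6167

ρ = √(x²+y²) = √(-0.495² + 1.021²) = 1.13467
φ = atan2(y, x) mod 360° = atan2(1.021, -0.495) = 115.8650°
|p|² = ρ² + z² = 1.13467² + 0.236² = 1.34316
κ = 2ρ / |p|² = 2×1.13467 / 1.34316 = 1.68954
θ = 2·atan2(ρ, z) = 2·atan2(1.13467, 0.236) = 2.73146 rad
ℓ = θ/κ = 2.73146/1.68954 = 1.61668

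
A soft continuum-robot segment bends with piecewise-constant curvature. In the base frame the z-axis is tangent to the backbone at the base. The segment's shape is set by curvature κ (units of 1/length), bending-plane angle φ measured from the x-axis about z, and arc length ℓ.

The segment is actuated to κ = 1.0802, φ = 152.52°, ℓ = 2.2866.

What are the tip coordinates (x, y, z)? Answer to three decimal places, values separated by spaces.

-1.464 0.762 0.576

θ = κ·ℓ = 1.0802 × 2.2866 = 2.46999 rad
ρ = (1 − cos θ)/κ = (1 − -0.78282)/1.0802 = 1.65046
z = sin θ / κ = 0.62225/1.0802 = 0.57605
x = ρ cos φ = 1.65046 × cos(152.52°) = -1.46424
y = ρ sin φ = 1.65046 × sin(152.52°) = 0.76158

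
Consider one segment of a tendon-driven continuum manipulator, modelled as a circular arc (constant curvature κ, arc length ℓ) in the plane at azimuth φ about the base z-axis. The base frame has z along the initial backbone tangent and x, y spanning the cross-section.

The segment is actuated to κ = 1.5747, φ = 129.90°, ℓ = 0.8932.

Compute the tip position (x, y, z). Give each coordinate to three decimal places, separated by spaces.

-0.341 0.408 0.626

θ = κ·ℓ = 1.5747 × 0.8932 = 1.40652 rad
ρ = (1 − cos θ)/κ = (1 − 0.16354)/1.5747 = 0.53119
z = sin θ / κ = 0.98654/1.5747 = 0.62649
x = ρ cos φ = 0.53119 × cos(129.90°) = -0.34073
y = ρ sin φ = 0.53119 × sin(129.90°) = 0.40751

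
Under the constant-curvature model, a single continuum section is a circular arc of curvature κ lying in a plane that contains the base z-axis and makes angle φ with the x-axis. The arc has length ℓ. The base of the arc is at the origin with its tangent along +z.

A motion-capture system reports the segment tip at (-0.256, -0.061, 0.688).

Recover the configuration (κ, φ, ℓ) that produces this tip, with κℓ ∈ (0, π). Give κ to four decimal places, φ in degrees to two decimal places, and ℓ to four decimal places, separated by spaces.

ρ = √(x²+y²) = √(-0.256² + -0.061²) = 0.26317
φ = atan2(y, x) mod 360° = atan2(-0.061, -0.256) = 193.4026°
|p|² = ρ² + z² = 0.26317² + 0.688² = 0.54260
κ = 2ρ / |p|² = 2×0.26317 / 0.54260 = 0.97002
θ = 2·atan2(ρ, z) = 2·atan2(0.26317, 0.688) = 0.73068 rad
ℓ = θ/κ = 0.73068/0.97002 = 0.75326

0.9700 193.40 0.7533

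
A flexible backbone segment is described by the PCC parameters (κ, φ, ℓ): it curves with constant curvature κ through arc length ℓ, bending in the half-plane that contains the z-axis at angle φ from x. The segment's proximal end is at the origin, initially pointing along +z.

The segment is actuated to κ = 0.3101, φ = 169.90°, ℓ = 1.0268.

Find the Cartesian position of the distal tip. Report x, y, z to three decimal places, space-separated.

θ = κ·ℓ = 0.3101 × 1.0268 = 0.31841 rad
ρ = (1 − cos θ)/κ = (1 − 0.94973)/0.3101 = 0.16210
z = sin θ / κ = 0.31306/0.3101 = 1.00954
x = ρ cos φ = 0.16210 × cos(169.90°) = -0.15958
y = ρ sin φ = 0.16210 × sin(169.90°) = 0.02843

-0.160 0.028 1.010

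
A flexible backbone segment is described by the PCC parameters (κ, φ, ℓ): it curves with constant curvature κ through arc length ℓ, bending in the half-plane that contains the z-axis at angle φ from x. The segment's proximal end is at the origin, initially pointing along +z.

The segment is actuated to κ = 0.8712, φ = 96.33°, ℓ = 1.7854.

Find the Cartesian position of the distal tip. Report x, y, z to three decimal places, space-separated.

θ = κ·ℓ = 0.8712 × 1.7854 = 1.55544 rad
ρ = (1 − cos θ)/κ = (1 − 0.01536)/0.8712 = 1.13022
z = sin θ / κ = 0.99988/0.8712 = 1.14771
x = ρ cos φ = 1.13022 × cos(96.33°) = -0.12461
y = ρ sin φ = 1.13022 × sin(96.33°) = 1.12333

-0.125 1.123 1.148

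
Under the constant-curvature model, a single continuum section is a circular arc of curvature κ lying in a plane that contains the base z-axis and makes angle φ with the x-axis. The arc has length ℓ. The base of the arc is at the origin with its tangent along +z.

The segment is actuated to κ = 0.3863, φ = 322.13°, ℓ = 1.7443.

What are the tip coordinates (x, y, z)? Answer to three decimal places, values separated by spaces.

θ = κ·ℓ = 0.3863 × 1.7443 = 0.67382 rad
ρ = (1 − cos θ)/κ = (1 − 0.78144)/0.3863 = 0.56577
z = sin θ / κ = 0.62398/0.3863 = 1.61527
x = ρ cos φ = 0.56577 × cos(322.13°) = 0.44662
y = ρ sin φ = 0.56577 × sin(322.13°) = -0.34731

0.447 -0.347 1.615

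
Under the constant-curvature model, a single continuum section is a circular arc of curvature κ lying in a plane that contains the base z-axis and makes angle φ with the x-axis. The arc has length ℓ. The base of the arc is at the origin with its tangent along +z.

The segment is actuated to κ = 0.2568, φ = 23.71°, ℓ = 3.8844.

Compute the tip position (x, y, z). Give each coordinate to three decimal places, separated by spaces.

θ = κ·ℓ = 0.2568 × 3.8844 = 0.99751 rad
ρ = (1 − cos θ)/κ = (1 − 0.54239)/0.2568 = 1.78196
z = sin θ / κ = 0.84013/0.2568 = 3.27152
x = ρ cos φ = 1.78196 × cos(23.71°) = 1.63155
y = ρ sin φ = 1.78196 × sin(23.71°) = 0.71654

1.632 0.717 3.272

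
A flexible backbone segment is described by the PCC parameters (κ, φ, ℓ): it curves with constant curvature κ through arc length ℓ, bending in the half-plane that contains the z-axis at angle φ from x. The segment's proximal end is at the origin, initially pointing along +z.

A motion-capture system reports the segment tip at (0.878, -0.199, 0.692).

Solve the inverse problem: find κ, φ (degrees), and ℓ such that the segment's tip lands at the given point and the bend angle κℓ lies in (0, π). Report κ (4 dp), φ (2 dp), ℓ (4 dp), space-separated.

1.3965 347.23 1.3111

ρ = √(x²+y²) = √(0.878² + -0.199²) = 0.90027
φ = atan2(y, x) mod 360° = atan2(-0.199, 0.878) = 347.2296°
|p|² = ρ² + z² = 0.90027² + 0.692² = 1.28935
κ = 2ρ / |p|² = 2×0.90027 / 1.28935 = 1.39647
θ = 2·atan2(ρ, z) = 2·atan2(0.90027, 0.692) = 1.83092 rad
ℓ = θ/κ = 1.83092/1.39647 = 1.31110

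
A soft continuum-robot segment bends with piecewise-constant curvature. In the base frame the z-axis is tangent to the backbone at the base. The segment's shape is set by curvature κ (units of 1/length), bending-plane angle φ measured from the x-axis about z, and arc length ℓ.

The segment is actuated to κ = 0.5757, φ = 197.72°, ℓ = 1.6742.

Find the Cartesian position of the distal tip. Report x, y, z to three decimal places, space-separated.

θ = κ·ℓ = 0.5757 × 1.6742 = 0.96384 rad
ρ = (1 − cos θ)/κ = (1 − 0.57037)/0.5757 = 0.74627
z = sin θ / κ = 0.82139/0.5757 = 1.42676
x = ρ cos φ = 0.74627 × cos(197.72°) = -0.71086
y = ρ sin φ = 0.74627 × sin(197.72°) = -0.22714

-0.711 -0.227 1.427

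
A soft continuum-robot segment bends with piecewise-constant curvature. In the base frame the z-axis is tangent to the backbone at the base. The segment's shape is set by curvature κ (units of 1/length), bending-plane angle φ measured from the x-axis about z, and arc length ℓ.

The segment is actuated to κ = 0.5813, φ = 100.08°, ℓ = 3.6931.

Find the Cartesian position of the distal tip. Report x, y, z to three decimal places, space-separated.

-0.465 2.616 1.443

θ = κ·ℓ = 0.5813 × 3.6931 = 2.14680 rad
ρ = (1 − cos θ)/κ = (1 − -0.54468)/0.5813 = 2.65728
z = sin θ / κ = 0.83865/0.5813 = 1.44271
x = ρ cos φ = 2.65728 × cos(100.08°) = -0.46509
y = ρ sin φ = 2.65728 × sin(100.08°) = 2.61626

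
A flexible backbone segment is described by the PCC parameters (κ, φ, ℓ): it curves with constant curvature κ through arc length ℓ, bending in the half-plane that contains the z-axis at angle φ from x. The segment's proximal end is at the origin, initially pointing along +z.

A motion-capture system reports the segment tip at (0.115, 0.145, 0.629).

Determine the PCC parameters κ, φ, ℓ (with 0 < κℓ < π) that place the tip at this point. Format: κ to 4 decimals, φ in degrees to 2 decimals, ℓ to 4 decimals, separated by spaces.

ρ = √(x²+y²) = √(0.115² + 0.145²) = 0.18507
φ = atan2(y, x) mod 360° = atan2(0.145, 0.115) = 51.5819°
|p|² = ρ² + z² = 0.18507² + 0.629² = 0.42989
κ = 2ρ / |p|² = 2×0.18507 / 0.42989 = 0.86100
θ = 2·atan2(ρ, z) = 2·atan2(0.18507, 0.629) = 0.57230 rad
ℓ = θ/κ = 0.57230/0.86100 = 0.66469

0.8610 51.58 0.6647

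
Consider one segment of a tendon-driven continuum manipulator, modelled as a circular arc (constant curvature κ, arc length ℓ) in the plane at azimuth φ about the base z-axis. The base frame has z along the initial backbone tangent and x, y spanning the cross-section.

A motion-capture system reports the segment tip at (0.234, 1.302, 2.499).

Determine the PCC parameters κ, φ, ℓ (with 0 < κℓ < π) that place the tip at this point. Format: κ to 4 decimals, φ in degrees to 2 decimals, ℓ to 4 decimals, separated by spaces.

0.3309 79.81 2.9424

ρ = √(x²+y²) = √(0.234² + 1.302²) = 1.32286
φ = atan2(y, x) mod 360° = atan2(1.302, 0.234) = 79.8114°
|p|² = ρ² + z² = 1.32286² + 2.499² = 7.99496
κ = 2ρ / |p|² = 2×1.32286 / 7.99496 = 0.33092
θ = 2·atan2(ρ, z) = 2·atan2(1.32286, 2.499) = 0.97371 rad
ℓ = θ/κ = 0.97371/0.33092 = 2.94241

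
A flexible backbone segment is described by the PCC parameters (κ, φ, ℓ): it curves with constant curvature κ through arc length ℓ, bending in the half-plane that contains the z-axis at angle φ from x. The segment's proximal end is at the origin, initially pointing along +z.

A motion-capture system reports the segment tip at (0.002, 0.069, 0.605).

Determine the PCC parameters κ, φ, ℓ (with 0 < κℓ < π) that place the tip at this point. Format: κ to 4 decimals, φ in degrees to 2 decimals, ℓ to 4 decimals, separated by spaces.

0.3723 88.34 0.6102

ρ = √(x²+y²) = √(0.002² + 0.069²) = 0.06903
φ = atan2(y, x) mod 360° = atan2(0.069, 0.002) = 88.3397°
|p|² = ρ² + z² = 0.06903² + 0.605² = 0.37079
κ = 2ρ / |p|² = 2×0.06903 / 0.37079 = 0.37233
θ = 2·atan2(ρ, z) = 2·atan2(0.06903, 0.605) = 0.22721 rad
ℓ = θ/κ = 0.22721/0.37233 = 0.61024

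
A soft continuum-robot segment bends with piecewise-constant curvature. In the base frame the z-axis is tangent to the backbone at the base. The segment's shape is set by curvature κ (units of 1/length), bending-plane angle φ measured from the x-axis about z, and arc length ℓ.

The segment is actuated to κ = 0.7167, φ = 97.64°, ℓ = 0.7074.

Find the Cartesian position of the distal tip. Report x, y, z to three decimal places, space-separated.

-0.023 0.174 0.677

θ = κ·ℓ = 0.7167 × 0.7074 = 0.50699 rad
ρ = (1 − cos θ)/κ = (1 − 0.87421)/0.7167 = 0.17552
z = sin θ / κ = 0.48555/0.7167 = 0.67748
x = ρ cos φ = 0.17552 × cos(97.64°) = -0.02333
y = ρ sin φ = 0.17552 × sin(97.64°) = 0.17396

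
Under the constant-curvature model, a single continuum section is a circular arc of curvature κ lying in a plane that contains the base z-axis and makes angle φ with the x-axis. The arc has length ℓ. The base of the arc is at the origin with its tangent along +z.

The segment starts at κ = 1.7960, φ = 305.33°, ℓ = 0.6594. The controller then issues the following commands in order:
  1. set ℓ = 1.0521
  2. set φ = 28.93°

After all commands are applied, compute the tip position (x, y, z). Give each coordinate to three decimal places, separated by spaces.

0.640 0.354 0.529

initial: κ=1.7960, φ=305.33°, ℓ=0.6594
cmd 1: set ℓ=1.0521 → (κ,φ,ℓ)=(1.7960,305.33°,1.0521) → tip=(0.4229,-0.5966,0.5287)
cmd 2: set φ=28.93° → (κ,φ,ℓ)=(1.7960,28.93°,1.0521) → tip=(0.6400,0.3538,0.5287)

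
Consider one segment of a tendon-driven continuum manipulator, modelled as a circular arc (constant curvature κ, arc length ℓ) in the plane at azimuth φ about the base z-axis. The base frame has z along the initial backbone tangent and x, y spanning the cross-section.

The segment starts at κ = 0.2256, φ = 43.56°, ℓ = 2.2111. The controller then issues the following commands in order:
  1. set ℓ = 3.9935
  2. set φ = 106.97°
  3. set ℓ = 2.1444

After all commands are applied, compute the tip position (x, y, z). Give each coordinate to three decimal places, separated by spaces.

-0.148 0.487 2.062

initial: κ=0.2256, φ=43.56°, ℓ=2.2111
cmd 1: set ℓ=3.9935 → (κ,φ,ℓ)=(0.2256,43.56°,3.9935) → tip=(1.2178,1.1581,3.4748)
cmd 2: set φ=106.97° → (κ,φ,ℓ)=(0.2256,106.97°,3.9935) → tip=(-0.4905,1.6073,3.4748)
cmd 3: set ℓ=2.1444 → (κ,φ,ℓ)=(0.2256,106.97°,2.1444) → tip=(-0.1485,0.4865,2.0617)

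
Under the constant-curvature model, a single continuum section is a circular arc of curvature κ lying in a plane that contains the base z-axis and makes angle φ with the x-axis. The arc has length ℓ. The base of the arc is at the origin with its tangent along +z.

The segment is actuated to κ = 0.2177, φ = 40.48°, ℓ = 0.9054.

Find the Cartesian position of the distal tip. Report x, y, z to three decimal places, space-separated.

0.068 0.058 0.900

θ = κ·ℓ = 0.2177 × 0.9054 = 0.19711 rad
ρ = (1 − cos θ)/κ = (1 − 0.98064)/0.2177 = 0.08894
z = sin θ / κ = 0.19583/0.2177 = 0.89955
x = ρ cos φ = 0.08894 × cos(40.48°) = 0.06765
y = ρ sin φ = 0.08894 × sin(40.48°) = 0.05774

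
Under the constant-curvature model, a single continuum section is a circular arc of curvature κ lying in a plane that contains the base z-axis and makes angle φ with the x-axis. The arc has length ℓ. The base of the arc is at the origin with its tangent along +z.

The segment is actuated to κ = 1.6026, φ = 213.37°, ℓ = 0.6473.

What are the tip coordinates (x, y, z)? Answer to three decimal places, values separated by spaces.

θ = κ·ℓ = 1.6026 × 0.6473 = 1.03736 rad
ρ = (1 − cos θ)/κ = (1 − 0.50849)/1.6026 = 0.30669
z = sin θ / κ = 0.86107/1.6026 = 0.53729
x = ρ cos φ = 0.30669 × cos(213.37°) = -0.25613
y = ρ sin φ = 0.30669 × sin(213.37°) = -0.16869

-0.256 -0.169 0.537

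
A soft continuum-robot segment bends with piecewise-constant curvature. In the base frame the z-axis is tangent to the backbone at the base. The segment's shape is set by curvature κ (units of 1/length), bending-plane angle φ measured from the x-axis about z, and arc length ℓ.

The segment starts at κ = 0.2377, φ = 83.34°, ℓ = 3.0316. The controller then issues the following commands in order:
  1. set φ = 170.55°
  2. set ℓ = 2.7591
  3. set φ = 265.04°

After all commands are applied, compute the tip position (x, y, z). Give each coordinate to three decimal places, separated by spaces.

initial: κ=0.2377, φ=83.34°, ℓ=3.0316
cmd 1: set φ=170.55° → (κ,φ,ℓ)=(0.2377,170.55°,3.0316) → tip=(-1.0317,0.1717,2.7760)
cmd 2: set ℓ=2.7591 → (κ,φ,ℓ)=(0.2377,170.55°,2.7591) → tip=(-0.8609,0.1433,2.5655)
cmd 3: set φ=265.04° → (κ,φ,ℓ)=(0.2377,265.04°,2.7591) → tip=(-0.0755,-0.8695,2.5655)

-0.075 -0.870 2.566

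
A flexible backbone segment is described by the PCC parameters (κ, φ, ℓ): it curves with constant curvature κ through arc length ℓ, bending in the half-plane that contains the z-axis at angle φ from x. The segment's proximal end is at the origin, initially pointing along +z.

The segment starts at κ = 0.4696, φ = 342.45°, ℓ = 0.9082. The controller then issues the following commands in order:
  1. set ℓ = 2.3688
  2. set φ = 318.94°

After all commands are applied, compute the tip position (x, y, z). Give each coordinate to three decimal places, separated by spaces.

0.895 -0.780 1.910

initial: κ=0.4696, φ=342.45°, ℓ=0.9082
cmd 1: set ℓ=2.3688 → (κ,φ,ℓ)=(0.4696,342.45°,2.3688) → tip=(1.1319,-0.3580,1.9096)
cmd 2: set φ=318.94° → (κ,φ,ℓ)=(0.4696,318.94°,2.3688) → tip=(0.8951,-0.7798,1.9096)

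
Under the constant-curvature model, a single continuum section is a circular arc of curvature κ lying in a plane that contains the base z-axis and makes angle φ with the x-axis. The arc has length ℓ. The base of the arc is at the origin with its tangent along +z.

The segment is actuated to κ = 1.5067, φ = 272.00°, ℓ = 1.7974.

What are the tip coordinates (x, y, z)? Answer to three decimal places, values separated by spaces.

0.044 -1.265 0.279

θ = κ·ℓ = 1.5067 × 1.7974 = 2.70814 rad
ρ = (1 − cos θ)/κ = (1 − -0.90752)/1.5067 = 1.26603
z = sin θ / κ = 0.42000/1.5067 = 0.27876
x = ρ cos φ = 1.26603 × cos(272.00°) = 0.04418
y = ρ sin φ = 1.26603 × sin(272.00°) = -1.26526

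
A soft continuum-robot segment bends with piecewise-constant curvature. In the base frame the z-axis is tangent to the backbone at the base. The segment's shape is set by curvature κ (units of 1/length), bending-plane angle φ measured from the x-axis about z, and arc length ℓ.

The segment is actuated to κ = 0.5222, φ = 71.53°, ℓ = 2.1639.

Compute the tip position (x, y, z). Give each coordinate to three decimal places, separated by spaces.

θ = κ·ℓ = 0.5222 × 2.1639 = 1.12999 rad
ρ = (1 − cos θ)/κ = (1 − 0.42667)/0.5222 = 1.09791
z = sin θ / κ = 0.90441/0.5222 = 1.73192
x = ρ cos φ = 1.09791 × cos(71.53°) = 0.34783
y = ρ sin φ = 1.09791 × sin(71.53°) = 1.04136

0.348 1.041 1.732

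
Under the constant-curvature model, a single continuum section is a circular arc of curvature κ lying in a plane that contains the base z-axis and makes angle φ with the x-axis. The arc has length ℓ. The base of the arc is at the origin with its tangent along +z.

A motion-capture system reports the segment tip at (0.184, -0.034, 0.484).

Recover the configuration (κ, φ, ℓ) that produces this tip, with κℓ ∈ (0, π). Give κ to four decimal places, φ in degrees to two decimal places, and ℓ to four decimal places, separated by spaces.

1.3898 349.53 0.5309

ρ = √(x²+y²) = √(0.184² + -0.034²) = 0.18711
φ = atan2(y, x) mod 360° = atan2(-0.034, 0.184) = 349.5308°
|p|² = ρ² + z² = 0.18711² + 0.484² = 0.26927
κ = 2ρ / |p|² = 2×0.18711 / 0.26927 = 1.38980
θ = 2·atan2(ρ, z) = 2·atan2(0.18711, 0.484) = 0.73781 rad
ℓ = θ/κ = 0.73781/1.38980 = 0.53087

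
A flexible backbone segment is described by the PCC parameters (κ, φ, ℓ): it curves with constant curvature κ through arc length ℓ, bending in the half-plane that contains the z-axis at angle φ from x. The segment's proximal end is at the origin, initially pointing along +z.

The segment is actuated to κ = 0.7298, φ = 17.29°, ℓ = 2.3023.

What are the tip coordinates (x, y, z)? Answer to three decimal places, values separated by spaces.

θ = κ·ℓ = 0.7298 × 2.3023 = 1.68022 rad
ρ = (1 − cos θ)/κ = (1 − -0.10920)/0.7298 = 1.51987
z = sin θ / κ = 0.99402/0.7298 = 1.36204
x = ρ cos φ = 1.51987 × cos(17.29°) = 1.45119
y = ρ sin φ = 1.51987 × sin(17.29°) = 0.45172

1.451 0.452 1.362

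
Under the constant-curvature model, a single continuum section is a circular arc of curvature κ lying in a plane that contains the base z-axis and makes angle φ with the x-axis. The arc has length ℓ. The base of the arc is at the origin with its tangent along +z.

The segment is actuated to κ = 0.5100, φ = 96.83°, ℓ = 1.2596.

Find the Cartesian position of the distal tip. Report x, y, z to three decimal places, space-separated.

θ = κ·ℓ = 0.5100 × 1.2596 = 0.64240 rad
ρ = (1 − cos θ)/κ = (1 − 0.80066)/0.5100 = 0.39086
z = sin θ / κ = 0.59912/0.5100 = 1.17474
x = ρ cos φ = 0.39086 × cos(96.83°) = -0.04648
y = ρ sin φ = 0.39086 × sin(96.83°) = 0.38808

-0.046 0.388 1.175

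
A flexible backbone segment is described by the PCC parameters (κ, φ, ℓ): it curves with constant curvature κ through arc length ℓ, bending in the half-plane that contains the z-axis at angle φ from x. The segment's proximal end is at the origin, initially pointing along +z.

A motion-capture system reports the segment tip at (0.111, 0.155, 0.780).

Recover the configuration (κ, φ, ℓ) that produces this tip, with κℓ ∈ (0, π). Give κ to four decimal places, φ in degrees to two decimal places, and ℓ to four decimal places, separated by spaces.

0.5914 54.39 0.8107

ρ = √(x²+y²) = √(0.111² + 0.155²) = 0.19065
φ = atan2(y, x) mod 360° = atan2(0.155, 0.111) = 54.3924°
|p|² = ρ² + z² = 0.19065² + 0.780² = 0.64475
κ = 2ρ / |p|² = 2×0.19065 / 0.64475 = 0.59138
θ = 2·atan2(ρ, z) = 2·atan2(0.19065, 0.780) = 0.47944 rad
ℓ = θ/κ = 0.47944/0.59138 = 0.81070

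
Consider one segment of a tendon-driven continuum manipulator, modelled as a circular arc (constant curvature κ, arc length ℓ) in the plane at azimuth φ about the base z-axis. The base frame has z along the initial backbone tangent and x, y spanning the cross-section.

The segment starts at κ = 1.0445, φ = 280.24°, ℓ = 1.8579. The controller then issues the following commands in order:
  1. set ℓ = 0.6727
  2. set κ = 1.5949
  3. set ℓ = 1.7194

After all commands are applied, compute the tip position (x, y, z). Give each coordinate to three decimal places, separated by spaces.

initial: κ=1.0445, φ=280.24°, ℓ=1.8579
cmd 1: set ℓ=0.6727 → (κ,φ,ℓ)=(1.0445,280.24°,0.6727) → tip=(0.0403,-0.2232,0.6187)
cmd 2: set κ=1.5949 → (κ,φ,ℓ)=(1.5949,280.24°,0.6727) → tip=(0.0582,-0.3223,0.5509)
cmd 3: set ℓ=1.7194 → (κ,φ,ℓ)=(1.5949,280.24°,1.7194) → tip=(0.2142,-1.1855,0.2438)

0.214 -1.185 0.244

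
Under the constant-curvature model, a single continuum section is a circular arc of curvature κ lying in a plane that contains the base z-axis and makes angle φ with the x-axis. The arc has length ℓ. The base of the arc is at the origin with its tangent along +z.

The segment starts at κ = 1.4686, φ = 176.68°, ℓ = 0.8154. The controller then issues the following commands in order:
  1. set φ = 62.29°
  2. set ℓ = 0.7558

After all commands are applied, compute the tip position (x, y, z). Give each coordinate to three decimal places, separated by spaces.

initial: κ=1.4686, φ=176.68°, ℓ=0.8154
cmd 1: set φ=62.29° → (κ,φ,ℓ)=(1.4686,62.29°,0.8154) → tip=(0.2012,0.3830,0.6340)
cmd 2: set ℓ=0.7558 → (κ,φ,ℓ)=(1.4686,62.29°,0.7558) → tip=(0.1758,0.3348,0.6099)

0.176 0.335 0.610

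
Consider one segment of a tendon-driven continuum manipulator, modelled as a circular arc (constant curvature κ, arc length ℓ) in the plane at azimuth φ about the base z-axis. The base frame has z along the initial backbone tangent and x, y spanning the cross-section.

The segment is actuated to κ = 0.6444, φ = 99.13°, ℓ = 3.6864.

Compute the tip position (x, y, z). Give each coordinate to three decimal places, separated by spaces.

θ = κ·ℓ = 0.6444 × 3.6864 = 2.37552 rad
ρ = (1 − cos θ)/κ = (1 − -0.72064)/0.6444 = 2.67014
z = sin θ / κ = 0.69331/0.6444 = 1.07590
x = ρ cos φ = 2.67014 × cos(99.13°) = -0.42368
y = ρ sin φ = 2.67014 × sin(99.13°) = 2.63631

-0.424 2.636 1.076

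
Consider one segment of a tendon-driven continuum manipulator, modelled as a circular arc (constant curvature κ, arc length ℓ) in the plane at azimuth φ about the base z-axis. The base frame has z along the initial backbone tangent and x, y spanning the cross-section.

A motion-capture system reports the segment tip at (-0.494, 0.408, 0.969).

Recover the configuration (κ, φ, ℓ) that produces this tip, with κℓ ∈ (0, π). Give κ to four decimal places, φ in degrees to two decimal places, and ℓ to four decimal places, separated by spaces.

ρ = √(x²+y²) = √(-0.494² + 0.408²) = 0.64070
φ = atan2(y, x) mod 360° = atan2(0.408, -0.494) = 140.4463°
|p|² = ρ² + z² = 0.64070² + 0.969² = 1.34946
κ = 2ρ / |p|² = 2×0.64070 / 1.34946 = 0.94957
θ = 2·atan2(ρ, z) = 2·atan2(0.64070, 0.969) = 1.16842 rad
ℓ = θ/κ = 1.16842/0.94957 = 1.23047

0.9496 140.45 1.2305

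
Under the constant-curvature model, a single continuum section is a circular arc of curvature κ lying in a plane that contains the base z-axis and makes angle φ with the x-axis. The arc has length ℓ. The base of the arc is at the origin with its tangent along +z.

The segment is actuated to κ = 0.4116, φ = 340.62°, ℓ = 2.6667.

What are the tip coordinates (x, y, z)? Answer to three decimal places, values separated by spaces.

1.247 -0.439 2.163

θ = κ·ℓ = 0.4116 × 2.6667 = 1.09761 rad
ρ = (1 − cos θ)/κ = (1 − 0.45572)/0.4116 = 1.32235
z = sin θ / κ = 0.89012/0.4116 = 2.16259
x = ρ cos φ = 1.32235 × cos(340.62°) = 1.24742
y = ρ sin φ = 1.32235 × sin(340.62°) = -0.43880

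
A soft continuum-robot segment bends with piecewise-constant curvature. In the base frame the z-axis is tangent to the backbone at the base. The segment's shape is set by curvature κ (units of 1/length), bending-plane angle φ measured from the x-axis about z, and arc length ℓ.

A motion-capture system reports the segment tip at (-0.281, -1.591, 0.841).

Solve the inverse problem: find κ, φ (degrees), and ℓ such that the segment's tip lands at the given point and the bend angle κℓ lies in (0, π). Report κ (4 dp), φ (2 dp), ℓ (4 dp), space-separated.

0.9740 259.98 2.2400

ρ = √(x²+y²) = √(-0.281² + -1.591²) = 1.61562
φ = atan2(y, x) mod 360° = atan2(-1.591, -0.281) = 259.9838°
|p|² = ρ² + z² = 1.61562² + 0.841² = 3.31752
κ = 2ρ / |p|² = 2×1.61562 / 3.31752 = 0.97399
θ = 2·atan2(ρ, z) = 2·atan2(1.61562, 0.841) = 2.18170 rad
ℓ = θ/κ = 2.18170/0.97399 = 2.23995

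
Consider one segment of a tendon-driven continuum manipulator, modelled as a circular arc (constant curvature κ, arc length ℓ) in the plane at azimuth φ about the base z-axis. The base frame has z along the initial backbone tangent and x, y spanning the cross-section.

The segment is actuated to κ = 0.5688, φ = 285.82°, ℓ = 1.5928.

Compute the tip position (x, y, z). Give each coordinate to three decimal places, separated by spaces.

θ = κ·ℓ = 0.5688 × 1.5928 = 0.90598 rad
ρ = (1 − cos θ)/κ = (1 − 0.61691)/0.5688 = 0.67350
z = sin θ / κ = 0.78703/0.5688 = 1.38367
x = ρ cos φ = 0.67350 × cos(285.82°) = 0.18361
y = ρ sin φ = 0.67350 × sin(285.82°) = -0.64799

0.184 -0.648 1.384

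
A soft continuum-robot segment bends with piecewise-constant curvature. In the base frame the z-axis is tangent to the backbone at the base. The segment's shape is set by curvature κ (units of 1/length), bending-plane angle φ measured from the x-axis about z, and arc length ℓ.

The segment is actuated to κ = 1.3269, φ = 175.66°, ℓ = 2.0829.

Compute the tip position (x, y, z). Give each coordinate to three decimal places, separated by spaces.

-1.450 0.110 0.278

θ = κ·ℓ = 1.3269 × 2.0829 = 2.76380 rad
ρ = (1 − cos θ)/κ = (1 − -0.92948)/1.3269 = 1.45413
z = sin θ / κ = 0.36887/1.3269 = 0.27799
x = ρ cos φ = 1.45413 × cos(175.66°) = -1.44996
y = ρ sin φ = 1.45413 × sin(175.66°) = 0.11004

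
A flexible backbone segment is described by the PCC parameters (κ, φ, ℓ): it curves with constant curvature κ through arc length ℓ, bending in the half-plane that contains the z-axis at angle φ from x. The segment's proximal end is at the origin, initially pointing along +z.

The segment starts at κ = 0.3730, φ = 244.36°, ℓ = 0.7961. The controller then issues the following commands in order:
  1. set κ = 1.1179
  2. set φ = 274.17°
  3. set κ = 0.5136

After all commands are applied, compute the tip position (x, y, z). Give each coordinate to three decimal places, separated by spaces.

initial: κ=0.3730, φ=244.36°, ℓ=0.7961
cmd 1: set κ=1.1179 → (κ,φ,ℓ)=(1.1179,244.36°,0.7961) → tip=(-0.1434,-0.2988,0.6951)
cmd 2: set φ=274.17° → (κ,φ,ℓ)=(1.1179,274.17°,0.7961) → tip=(0.0241,-0.3306,0.6951)
cmd 3: set κ=0.5136 → (κ,φ,ℓ)=(0.5136,274.17°,0.7961) → tip=(0.0117,-0.1601,0.7741)

0.012 -0.160 0.774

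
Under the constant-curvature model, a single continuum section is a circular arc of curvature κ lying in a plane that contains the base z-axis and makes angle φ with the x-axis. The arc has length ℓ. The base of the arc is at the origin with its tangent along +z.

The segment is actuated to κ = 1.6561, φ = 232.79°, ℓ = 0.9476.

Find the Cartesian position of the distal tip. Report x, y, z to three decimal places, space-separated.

θ = κ·ℓ = 1.6561 × 0.9476 = 1.56932 rad
ρ = (1 − cos θ)/κ = (1 − 0.00148)/1.6561 = 0.60294
z = sin θ / κ = 1.00000/1.6561 = 0.60383
x = ρ cos φ = 0.60294 × cos(232.79°) = -0.36462
y = ρ sin φ = 0.60294 × sin(232.79°) = -0.48019

-0.365 -0.480 0.604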